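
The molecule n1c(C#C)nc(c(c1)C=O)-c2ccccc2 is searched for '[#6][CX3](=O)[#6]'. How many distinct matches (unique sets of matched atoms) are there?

0

[#6][CX3](=O)[#6] is the SMARTS for a ketone: a carbonyl carbon (no H) flanked by two carbons.
The molecule has an aldehyde (-CHO), but the carbonyl carbon has H1, so it is not flanked by two carbons; nothing else fits, so there are 0 matches.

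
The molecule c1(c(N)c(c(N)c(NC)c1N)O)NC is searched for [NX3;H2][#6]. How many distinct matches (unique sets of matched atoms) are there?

3

[NX3;H2][#6] is the SMARTS for a primary amine: a trivalent nitrogen with two H attached to carbon.
The molecule carries 3 separate instances of a primary amino group (-NH2) meeting every constraint; each maps to a distinct set of atoms, giving 3 matches.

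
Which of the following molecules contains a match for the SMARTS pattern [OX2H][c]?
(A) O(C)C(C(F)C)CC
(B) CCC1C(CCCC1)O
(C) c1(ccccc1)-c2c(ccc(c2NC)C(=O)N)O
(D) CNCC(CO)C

[OX2H][c] describes a hydroxyl oxygen attached to an aromatic carbon (a phenol).
(A) has a methoxy ether (-OCH3) but the oxygen has H0, not H1.
(B) has a hydroxyl group (-OH) but the -OH is on an aliphatic carbon, not an aromatic c.
(C) contains a hydroxyl group (-OH), which satisfies every atom and bond constraint.
(D) has a hydroxyl group (-OH) but the -OH is on an aliphatic carbon, not an aromatic c.
So the answer is (C).

C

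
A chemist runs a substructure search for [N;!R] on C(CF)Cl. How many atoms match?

0

The query [N;!R] means: aliphatic nitrogen not in a ring.
Check the 4 heavy atoms by environment: 2× C (acyclic) → no; 1× Cl (acyclic) → no; 1× F (acyclic) → no.
No environment satisfies the query, so 0 matching atoms.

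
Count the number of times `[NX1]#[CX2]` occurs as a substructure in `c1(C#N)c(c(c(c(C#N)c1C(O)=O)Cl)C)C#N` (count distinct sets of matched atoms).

3

[NX1]#[CX2] is the SMARTS for a nitrile: a nitrogen triple-bonded to a two-connected carbon.
The molecule carries 3 separate instances of a nitrile (-C#N) meeting every constraint; each maps to a distinct set of atoms, giving 3 matches.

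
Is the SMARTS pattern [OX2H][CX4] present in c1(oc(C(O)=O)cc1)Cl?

The pattern [OX2H][CX4] describes a hydroxyl oxygen bound to an sp3 (X4) carbon — an aliphatic alcohol.
The closest candidate here is a carboxylic acid group (-C(=O)OH), but the -OH is on a CX3 carbonyl carbon, not a CX4 carbon. No other fragment satisfies the full query, so there is no match.

No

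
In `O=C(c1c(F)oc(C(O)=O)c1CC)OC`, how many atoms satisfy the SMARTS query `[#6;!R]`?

5

The query [#6;!R] means: carbon not in any ring.
Check the 15 heavy atoms by environment: 1× o (aromatic, in 5-ring) → no; 4× c (aromatic, in 5-ring) → no; 5× C (acyclic) → match; 4× O (acyclic) → no; 1× F (acyclic) → no.
That gives 5 matching atoms.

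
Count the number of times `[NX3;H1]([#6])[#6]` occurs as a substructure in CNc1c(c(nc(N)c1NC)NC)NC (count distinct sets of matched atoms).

[NX3;H1]([#6])[#6] is the SMARTS for a secondary amine: a trivalent nitrogen with one H, bonded to two carbons.
The molecule carries 4 separate instances of an N-methylamino group (-NHCH3) meeting every constraint; each maps to a distinct set of atoms, giving 4 matches.

4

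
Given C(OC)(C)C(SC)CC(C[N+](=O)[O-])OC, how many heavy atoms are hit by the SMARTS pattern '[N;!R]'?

1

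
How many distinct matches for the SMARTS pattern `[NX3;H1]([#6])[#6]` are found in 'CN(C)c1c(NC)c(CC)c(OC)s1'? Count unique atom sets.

1

[NX3;H1]([#6])[#6] is the SMARTS for a secondary amine: a trivalent nitrogen with one H, bonded to two carbons.
Exactly one fragment in the molecule meets all constraints, giving 1 match.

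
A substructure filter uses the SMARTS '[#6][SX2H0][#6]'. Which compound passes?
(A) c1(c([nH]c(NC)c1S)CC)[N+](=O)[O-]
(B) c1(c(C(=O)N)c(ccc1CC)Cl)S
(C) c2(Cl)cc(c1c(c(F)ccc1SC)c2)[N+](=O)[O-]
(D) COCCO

C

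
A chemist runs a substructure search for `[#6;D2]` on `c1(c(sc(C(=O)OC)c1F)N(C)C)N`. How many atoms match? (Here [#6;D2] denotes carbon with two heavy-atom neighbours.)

0

The query [#6;D2] means: any carbon bonded to exactly two heavy atoms.
Check the 14 heavy atoms by environment: 1× s (aromatic, D2) → no; 4× c (aromatic, D3) → no; 1× C (D3) → no; 1× O (D1) → no; 1× O (D2) → no; 3× C (D1) → no; 1× N (D3) → no; 1× F (D1) → no; 1× N (D1) → no.
No environment satisfies the query, so 0 matching atoms.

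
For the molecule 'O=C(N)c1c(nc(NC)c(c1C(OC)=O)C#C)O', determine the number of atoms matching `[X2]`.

5

Check the 18 heavy atoms by environment: 1× n (aromatic, X2) → match; 5× c (aromatic, X3) → no; 2× N (X3) → no; 2× C (X4) → no; 2× O (X2) → match; 2× C (X3) → no; 2× O (X1) → no; 2× C (X2) → match.
Summing the matching environments: 1 + 2 + 2 = 5 matching atoms.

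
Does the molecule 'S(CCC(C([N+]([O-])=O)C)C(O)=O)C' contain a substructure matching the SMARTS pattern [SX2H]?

No

The pattern [SX2H] describes an aliphatic sulfur with two connections, one being H — a thiol.
The closest candidate here is a methylthio ether (-SCH3), but the sulfur has H0 (bonded to two carbons), not H1. No other fragment satisfies the full query, so there is no match.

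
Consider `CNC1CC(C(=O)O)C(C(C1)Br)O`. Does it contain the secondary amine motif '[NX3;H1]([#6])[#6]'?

Yes

The pattern [NX3;H1]([#6])[#6] describes a trivalent nitrogen with one H, bonded to two carbons — a secondary amine.
The molecule carries an N-methylamino group (-NHCH3), whose atoms satisfy every constraint of the query, so the pattern matches.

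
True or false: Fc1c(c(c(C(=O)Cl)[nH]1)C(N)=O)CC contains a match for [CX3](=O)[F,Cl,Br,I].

The pattern [CX3](=O)[F,Cl,Br,I] describes a carbonyl carbon bonded to a halogen — an acyl halide.
The molecule carries an acyl chloride (-C(=O)Cl), whose atoms satisfy every constraint of the query, so the pattern matches.

True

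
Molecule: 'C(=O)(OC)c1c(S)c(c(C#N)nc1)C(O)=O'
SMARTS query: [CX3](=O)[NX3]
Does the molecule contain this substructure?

No

The pattern [CX3](=O)[NX3] describes a carbonyl carbon bonded to a trivalent nitrogen — an amide.
The closest candidate here is a carboxylic acid group (-C(=O)OH), but the carbonyl is bonded to O, not to an NX3 nitrogen. No other fragment satisfies the full query, so there is no match.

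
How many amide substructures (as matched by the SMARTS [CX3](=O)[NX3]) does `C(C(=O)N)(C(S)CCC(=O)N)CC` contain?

2

[CX3](=O)[NX3] is the SMARTS for an amide: a carbonyl carbon bonded to a trivalent nitrogen.
The molecule carries 2 separate instances of a primary amide (-C(=O)NH2) meeting every constraint; each maps to a distinct set of atoms, giving 2 matches.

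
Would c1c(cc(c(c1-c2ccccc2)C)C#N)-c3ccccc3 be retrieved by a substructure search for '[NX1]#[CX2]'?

The pattern [NX1]#[CX2] describes a nitrogen triple-bonded to a two-connected carbon — a nitrile.
The molecule carries a nitrile (-C#N), whose atoms satisfy every constraint of the query, so the pattern matches.

Yes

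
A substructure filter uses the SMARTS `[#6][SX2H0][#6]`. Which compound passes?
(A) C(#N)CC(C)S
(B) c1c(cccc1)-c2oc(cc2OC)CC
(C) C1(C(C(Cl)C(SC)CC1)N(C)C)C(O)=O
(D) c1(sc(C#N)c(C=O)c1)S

C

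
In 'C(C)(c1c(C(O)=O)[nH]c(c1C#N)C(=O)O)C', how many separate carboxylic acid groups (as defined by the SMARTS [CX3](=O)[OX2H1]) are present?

[CX3](=O)[OX2H1] is the SMARTS for a carboxylic acid: an sp2 carbon double-bonded to O and single-bonded to an -OH oxygen.
The molecule carries 2 separate instances of a carboxylic acid group (-C(=O)OH) meeting every constraint; each maps to a distinct set of atoms, giving 2 matches.

2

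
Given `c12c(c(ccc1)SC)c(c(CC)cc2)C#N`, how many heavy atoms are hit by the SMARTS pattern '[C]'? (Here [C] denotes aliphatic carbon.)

4

The query [C] means: uppercase C matches aliphatic (non-aromatic) carbon only.
Check the 16 heavy atoms by environment: 10× c (aromatic) → no; 4× C → match; 1× S → no; 1× N → no.
That gives 4 matching atoms.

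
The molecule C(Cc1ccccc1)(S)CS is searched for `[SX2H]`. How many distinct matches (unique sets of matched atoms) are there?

[SX2H] is the SMARTS for a thiol: an aliphatic sulfur with two connections, one being H.
The molecule carries 2 separate instances of a thiol (-SH) meeting every constraint; each maps to a distinct set of atoms, giving 2 matches.

2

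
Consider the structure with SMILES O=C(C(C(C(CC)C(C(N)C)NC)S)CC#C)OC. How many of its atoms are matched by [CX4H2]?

2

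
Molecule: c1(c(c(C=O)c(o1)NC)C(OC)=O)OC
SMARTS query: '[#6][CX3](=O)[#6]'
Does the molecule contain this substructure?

The pattern [#6][CX3](=O)[#6] describes a carbonyl carbon (no H) flanked by two carbons — a ketone.
The closest candidate here is an aldehyde (-CHO), but the carbonyl carbon has H1, so it is not flanked by two carbons. No other fragment satisfies the full query, so there is no match.

No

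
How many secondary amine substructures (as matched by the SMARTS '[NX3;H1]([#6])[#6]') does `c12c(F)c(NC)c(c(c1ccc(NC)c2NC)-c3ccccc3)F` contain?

3

[NX3;H1]([#6])[#6] is the SMARTS for a secondary amine: a trivalent nitrogen with one H, bonded to two carbons.
The molecule carries 3 separate instances of an N-methylamino group (-NHCH3) meeting every constraint; each maps to a distinct set of atoms, giving 3 matches.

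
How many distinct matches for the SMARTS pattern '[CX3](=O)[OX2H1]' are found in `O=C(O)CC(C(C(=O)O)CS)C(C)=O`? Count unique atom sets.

2

[CX3](=O)[OX2H1] is the SMARTS for a carboxylic acid: an sp2 carbon double-bonded to O and single-bonded to an -OH oxygen.
The molecule carries 2 separate instances of a carboxylic acid group (-C(=O)OH) meeting every constraint; each maps to a distinct set of atoms, giving 2 matches.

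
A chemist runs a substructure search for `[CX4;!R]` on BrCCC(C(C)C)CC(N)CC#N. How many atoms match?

9

The query [CX4;!R] means: aliphatic carbon with four total connections, not in a ring.
Check the 13 heavy atoms by environment: 9× C (X4, acyclic) → match; 1× C (X2, acyclic) → no; 1× N (X1, acyclic) → no; 1× Br (X1, acyclic) → no; 1× N (X3, acyclic) → no.
That gives 9 matching atoms.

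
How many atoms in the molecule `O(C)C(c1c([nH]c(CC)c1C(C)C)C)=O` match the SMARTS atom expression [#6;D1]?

The query [#6;D1] means: carbon bonded to exactly one heavy atom.
Check the 15 heavy atoms by environment: 1× n (aromatic, D2) → no; 4× c (aromatic, D3) → no; 5× C (D1) → match; 2× C (D3) → no; 1× O (D1) → no; 1× O (D2) → no; 1× C (D2) → no.
That gives 5 matching atoms.

5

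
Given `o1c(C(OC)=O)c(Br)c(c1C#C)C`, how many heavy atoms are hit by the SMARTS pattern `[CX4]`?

The query [CX4] means: C with X4: aliphatic carbon with exactly 4 total connections (bonds + H).
Check the 13 heavy atoms by environment: 1× o (aromatic, X2) → no; 4× c (aromatic, X3) → no; 1× Br (X1) → no; 2× C (X2) → no; 2× C (X4) → match; 1× C (X3) → no; 1× O (X1) → no; 1× O (X2) → no.
That gives 2 matching atoms.

2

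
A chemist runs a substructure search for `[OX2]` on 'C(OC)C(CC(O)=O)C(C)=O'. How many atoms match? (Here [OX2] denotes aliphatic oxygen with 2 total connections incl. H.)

2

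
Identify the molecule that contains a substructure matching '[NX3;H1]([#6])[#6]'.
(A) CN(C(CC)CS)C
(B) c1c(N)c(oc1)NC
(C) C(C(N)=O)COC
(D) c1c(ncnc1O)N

[NX3;H1]([#6])[#6] describes a trivalent nitrogen with one H, bonded to two carbons (a secondary amine).
(A) has a dimethylamino group (-N(CH3)2) but the nitrogen has H0, not H1.
(B) contains an N-methylamino group (-NHCH3), which satisfies every atom and bond constraint.
(C) has a primary amide (-C(=O)NH2) but the -C(=O)NH2 nitrogen has H2, not H1.
(D) has a primary amino group (-NH2) but the nitrogen has H2 and only one carbon neighbour.
So the answer is (B).

B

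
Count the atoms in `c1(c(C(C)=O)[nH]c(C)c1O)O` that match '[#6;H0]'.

5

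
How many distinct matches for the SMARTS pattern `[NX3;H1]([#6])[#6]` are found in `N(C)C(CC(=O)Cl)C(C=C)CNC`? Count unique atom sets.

2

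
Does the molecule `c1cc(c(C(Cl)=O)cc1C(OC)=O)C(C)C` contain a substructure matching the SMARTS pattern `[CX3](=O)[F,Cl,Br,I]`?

Yes

The pattern [CX3](=O)[F,Cl,Br,I] describes a carbonyl carbon bonded to a halogen — an acyl halide.
The molecule carries an acyl chloride (-C(=O)Cl), whose atoms satisfy every constraint of the query, so the pattern matches.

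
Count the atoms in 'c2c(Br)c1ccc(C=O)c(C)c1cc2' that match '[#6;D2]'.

6

The query [#6;D2] means: any carbon bonded to exactly two heavy atoms.
Check the 14 heavy atoms by environment: 5× c (aromatic, D3) → no; 5× c (aromatic, D2) → match; 1× C (D2) → match; 1× O (D1) → no; 1× C (D1) → no; 1× Br (D1) → no.
Summing the matching environments: 5 + 1 = 6 matching atoms.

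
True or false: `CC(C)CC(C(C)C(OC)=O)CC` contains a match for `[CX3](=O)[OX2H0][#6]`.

True

The pattern [CX3](=O)[OX2H0][#6] describes a carbonyl carbon bonded to an oxygen that is itself bonded to carbon (no H on that O) — an ester.
The molecule carries a methyl-ester group (-C(=O)OCH3), whose atoms satisfy every constraint of the query, so the pattern matches.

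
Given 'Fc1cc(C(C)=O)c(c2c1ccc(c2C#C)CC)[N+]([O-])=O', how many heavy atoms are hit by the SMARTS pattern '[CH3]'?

2

The query [CH3] means: aliphatic carbon with exactly three hydrogens.
Check the 21 heavy atoms by environment: 7× c (aromatic, H0) → no; 3× c (aromatic, H1) → no; 1× F (H0) → no; 1× N (charge +1, H0) → no; 1× O (charge -1, H0) → no; 2× O (H0) → no; 2× C (H0) → no; 2× C (H3) → match; 1× C (H2) → no; 1× C (H1) → no.
That gives 2 matching atoms.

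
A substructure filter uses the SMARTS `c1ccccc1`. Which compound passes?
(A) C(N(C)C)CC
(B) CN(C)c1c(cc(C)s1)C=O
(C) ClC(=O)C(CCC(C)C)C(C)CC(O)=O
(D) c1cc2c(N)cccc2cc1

D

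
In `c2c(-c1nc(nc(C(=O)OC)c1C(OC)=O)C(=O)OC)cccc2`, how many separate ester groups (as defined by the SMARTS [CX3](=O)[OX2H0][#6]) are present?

3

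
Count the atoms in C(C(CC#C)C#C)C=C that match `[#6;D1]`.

3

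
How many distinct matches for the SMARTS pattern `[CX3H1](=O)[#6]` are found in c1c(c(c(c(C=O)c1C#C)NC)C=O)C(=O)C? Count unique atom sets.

[CX3H1](=O)[#6] is the SMARTS for an aldehyde: an sp2 carbon with one H, double-bonded to O and single-bonded to carbon.
The molecule carries 2 separate instances of an aldehyde (-CHO) meeting every constraint; each maps to a distinct set of atoms, giving 2 matches.

2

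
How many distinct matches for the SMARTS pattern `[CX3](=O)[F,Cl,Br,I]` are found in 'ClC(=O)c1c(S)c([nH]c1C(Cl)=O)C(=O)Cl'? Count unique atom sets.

[CX3](=O)[F,Cl,Br,I] is the SMARTS for an acyl halide: a carbonyl carbon bonded to a halogen.
The molecule carries 3 separate instances of an acyl chloride (-C(=O)Cl) meeting every constraint; each maps to a distinct set of atoms, giving 3 matches.

3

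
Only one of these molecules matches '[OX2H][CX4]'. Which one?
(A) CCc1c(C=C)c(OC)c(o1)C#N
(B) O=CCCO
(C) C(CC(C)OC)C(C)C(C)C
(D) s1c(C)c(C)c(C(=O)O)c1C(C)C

[OX2H][CX4] describes a hydroxyl oxygen bound to an sp3 (X4) carbon (an aliphatic alcohol).
(A) has a methoxy ether (-OCH3) but the oxygen has H0 (ether), not H1.
(B) contains a hydroxyl group (-OH), which satisfies every atom and bond constraint.
(C) has a methoxy ether (-OCH3) but the oxygen has H0 (ether), not H1.
(D) has a carboxylic acid group (-C(=O)OH) but the -OH is on a CX3 carbonyl carbon, not a CX4 carbon.
So the answer is (B).

B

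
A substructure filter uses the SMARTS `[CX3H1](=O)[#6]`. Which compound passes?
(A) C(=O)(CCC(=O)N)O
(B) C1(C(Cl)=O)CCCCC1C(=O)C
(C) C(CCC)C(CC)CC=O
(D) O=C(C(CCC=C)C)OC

C

[CX3H1](=O)[#6] describes an sp2 carbon with one H, double-bonded to O and single-bonded to carbon (an aldehyde).
(A) has a carboxylic acid group (-C(=O)OH) but the carbonyl carbon has H0 and is bonded to O, not H1.
(B) has an acetyl/ketone group (-C(=O)CH3) but the carbonyl carbon has H0 (two carbon neighbours), not H1.
(C) contains an aldehyde (-CHO), which satisfies every atom and bond constraint.
(D) has a methyl-ester group (-C(=O)OCH3) but the carbonyl carbon has H0, not H1.
So the answer is (C).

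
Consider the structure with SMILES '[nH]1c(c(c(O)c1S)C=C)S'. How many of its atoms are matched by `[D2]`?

2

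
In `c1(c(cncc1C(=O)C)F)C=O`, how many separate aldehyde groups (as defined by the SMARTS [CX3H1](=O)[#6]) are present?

[CX3H1](=O)[#6] is the SMARTS for an aldehyde: an sp2 carbon with one H, double-bonded to O and single-bonded to carbon.
Exactly one fragment in the molecule meets all constraints, giving 1 match.

1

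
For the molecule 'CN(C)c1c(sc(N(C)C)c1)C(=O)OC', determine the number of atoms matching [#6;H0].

4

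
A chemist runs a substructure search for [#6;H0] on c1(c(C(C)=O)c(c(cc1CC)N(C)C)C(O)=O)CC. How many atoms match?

7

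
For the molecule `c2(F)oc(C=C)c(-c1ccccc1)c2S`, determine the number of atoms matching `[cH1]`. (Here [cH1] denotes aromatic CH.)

5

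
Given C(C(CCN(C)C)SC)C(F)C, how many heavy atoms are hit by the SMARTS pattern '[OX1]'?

The query [OX1] means: aliphatic oxygen with one total connection — typically a carbonyl =O or an oxide.
Check the 12 heavy atoms by environment: 9× C (X4) → no; 1× F (X1) → no; 1× N (X3) → no; 1× S (X2) → no.
No environment satisfies the query, so 0 matching atoms.

0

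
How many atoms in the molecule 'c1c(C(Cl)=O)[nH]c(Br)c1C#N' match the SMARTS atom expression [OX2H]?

Check the 11 heavy atoms by environment: 1× n (aromatic, H1, X3) → no; 3× c (aromatic, H0, X3) → no; 1× c (aromatic, H1, X3) → no; 1× Br (H0, X1) → no; 1× C (H0, X2) → no; 1× N (H0, X1) → no; 1× C (H0, X3) → no; 1× O (H0, X1) → no; 1× Cl (H0, X1) → no.
No environment satisfies the query, so 0 matching atoms.

0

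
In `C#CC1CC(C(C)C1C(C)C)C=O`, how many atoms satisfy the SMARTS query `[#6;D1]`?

The query [#6;D1] means: carbon bonded to exactly one heavy atom.
Check the 13 heavy atoms by environment: 5× C (D3) → no; 3× C (D2) → no; 4× C (D1) → match; 1× O (D1) → no.
That gives 4 matching atoms.

4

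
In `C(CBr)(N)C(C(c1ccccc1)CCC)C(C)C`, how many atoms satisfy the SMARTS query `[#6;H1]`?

The query [#6;H1] means: any carbon bearing exactly one hydrogen.
Check the 18 heavy atoms by environment: 3× C (H2) → no; 4× C (H1) → match; 1× c (aromatic, H0) → no; 5× c (aromatic, H1) → match; 3× C (H3) → no; 1× Br (H0) → no; 1× N (H2) → no.
Summing the matching environments: 4 + 5 = 9 matching atoms.

9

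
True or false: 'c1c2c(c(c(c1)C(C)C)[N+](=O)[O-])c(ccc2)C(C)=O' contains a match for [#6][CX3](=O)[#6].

True

The pattern [#6][CX3](=O)[#6] describes a carbonyl carbon (no H) flanked by two carbons — a ketone.
The molecule carries an acetyl/ketone group (-C(=O)CH3), whose atoms satisfy every constraint of the query, so the pattern matches.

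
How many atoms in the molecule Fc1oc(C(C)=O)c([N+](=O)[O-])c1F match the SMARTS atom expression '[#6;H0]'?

5

Check the 13 heavy atoms by environment: 1× o (aromatic, H0) → no; 4× c (aromatic, H0) → match; 1× N (charge +1, H0) → no; 1× O (charge -1, H0) → no; 2× O (H0) → no; 2× F (H0) → no; 1× C (H0) → match; 1× C (H3) → no.
Summing the matching environments: 4 + 1 = 5 matching atoms.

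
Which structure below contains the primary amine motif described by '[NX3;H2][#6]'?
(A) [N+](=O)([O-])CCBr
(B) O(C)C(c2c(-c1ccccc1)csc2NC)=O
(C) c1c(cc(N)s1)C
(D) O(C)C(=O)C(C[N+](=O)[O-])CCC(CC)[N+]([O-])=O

C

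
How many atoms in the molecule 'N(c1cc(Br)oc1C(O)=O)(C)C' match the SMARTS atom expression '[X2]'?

The query [X2] means: any atom with exactly two total connections (bonds + H).
Check the 12 heavy atoms by environment: 1× o (aromatic, X2) → match; 4× c (aromatic, X3) → no; 1× Br (X1) → no; 1× C (X3) → no; 1× O (X1) → no; 1× O (X2) → match; 1× N (X3) → no; 2× C (X4) → no.
Summing the matching environments: 1 + 1 = 2 matching atoms.

2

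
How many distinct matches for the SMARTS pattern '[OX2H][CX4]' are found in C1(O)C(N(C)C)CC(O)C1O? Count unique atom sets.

3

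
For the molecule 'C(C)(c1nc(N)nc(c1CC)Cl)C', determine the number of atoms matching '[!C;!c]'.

The query [!C;!c] means: neither aliphatic nor aromatic carbon — same as [!#6].
Check the 13 heavy atoms by environment: 2× n (aromatic) → match; 4× c (aromatic) → no; 5× C → no; 1× N → match; 1× Cl → match.
Summing the matching environments: 2 + 1 + 1 = 4 matching atoms.

4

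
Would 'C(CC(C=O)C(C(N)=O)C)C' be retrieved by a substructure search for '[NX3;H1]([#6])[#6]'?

The pattern [NX3;H1]([#6])[#6] describes a trivalent nitrogen with one H, bonded to two carbons — a secondary amine.
The closest candidate here is a primary amide (-C(=O)NH2), but the -C(=O)NH2 nitrogen has H2, not H1. No other fragment satisfies the full query, so there is no match.

No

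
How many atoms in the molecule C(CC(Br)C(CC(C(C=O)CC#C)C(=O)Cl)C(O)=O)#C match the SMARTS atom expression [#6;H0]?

4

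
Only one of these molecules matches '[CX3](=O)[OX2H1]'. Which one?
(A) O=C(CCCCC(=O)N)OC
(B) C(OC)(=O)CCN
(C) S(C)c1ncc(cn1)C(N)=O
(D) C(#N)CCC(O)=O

[CX3](=O)[OX2H1] describes an sp2 carbon double-bonded to O and single-bonded to an -OH oxygen (a carboxylic acid).
(A) has a primary amide (-C(=O)NH2) but the carbonyl is bonded to N, not to an -OH oxygen.
(B) has a methyl-ester group (-C(=O)OCH3) but the singly-bonded O has no H (OX2H0, not OX2H1).
(C) has a primary amide (-C(=O)NH2) but the carbonyl is bonded to N, not to an -OH oxygen.
(D) contains a carboxylic acid group (-C(=O)OH), which satisfies every atom and bond constraint.
So the answer is (D).

D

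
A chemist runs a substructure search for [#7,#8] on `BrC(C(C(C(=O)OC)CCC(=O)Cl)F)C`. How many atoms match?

The query [#7,#8] means: nitrogen or oxygen (comma = OR).
Check the 15 heavy atoms by environment: 9× C → no; 3× O → match; 1× Cl → no; 1× Br → no; 1× F → no.
That gives 3 matching atoms.

3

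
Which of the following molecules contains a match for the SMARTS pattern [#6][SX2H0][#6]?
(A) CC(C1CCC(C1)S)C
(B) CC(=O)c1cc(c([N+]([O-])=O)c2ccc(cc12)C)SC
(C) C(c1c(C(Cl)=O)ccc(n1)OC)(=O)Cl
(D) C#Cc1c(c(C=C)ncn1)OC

[#6][SX2H0][#6] describes an aliphatic sulfur bridging two carbons with no H on the sulfur (a thioether).
(A) has a thiol (-SH) but the sulfur has H1, not H0 bridging two carbons.
(B) contains a methylthio ether (-SCH3), which satisfies every atom and bond constraint.
(C) has a methoxy ether (-OCH3) but the bridging atom is O, not S.
(D) has a methoxy ether (-OCH3) but the bridging atom is O, not S.
So the answer is (B).

B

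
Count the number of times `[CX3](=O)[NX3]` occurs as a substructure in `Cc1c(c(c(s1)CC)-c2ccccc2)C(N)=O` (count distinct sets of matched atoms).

[CX3](=O)[NX3] is the SMARTS for an amide: a carbonyl carbon bonded to a trivalent nitrogen.
Exactly one fragment in the molecule meets all constraints, giving 1 match.

1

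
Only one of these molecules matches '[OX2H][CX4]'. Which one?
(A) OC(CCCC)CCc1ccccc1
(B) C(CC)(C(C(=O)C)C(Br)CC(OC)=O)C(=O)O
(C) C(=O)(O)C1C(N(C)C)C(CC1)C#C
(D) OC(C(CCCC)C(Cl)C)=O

[OX2H][CX4] describes a hydroxyl oxygen bound to an sp3 (X4) carbon (an aliphatic alcohol).
(A) contains a hydroxyl group (-OH), which satisfies every atom and bond constraint.
(B) has a carboxylic acid group (-C(=O)OH) but the -OH is on a CX3 carbonyl carbon, not a CX4 carbon.
(C) has a carboxylic acid group (-C(=O)OH) but the -OH is on a CX3 carbonyl carbon, not a CX4 carbon.
(D) has a carboxylic acid group (-C(=O)OH) but the -OH is on a CX3 carbonyl carbon, not a CX4 carbon.
So the answer is (A).

A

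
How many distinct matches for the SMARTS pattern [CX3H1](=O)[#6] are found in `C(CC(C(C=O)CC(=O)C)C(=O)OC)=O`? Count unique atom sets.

2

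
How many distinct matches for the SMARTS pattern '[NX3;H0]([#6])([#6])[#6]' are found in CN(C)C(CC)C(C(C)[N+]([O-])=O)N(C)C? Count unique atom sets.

2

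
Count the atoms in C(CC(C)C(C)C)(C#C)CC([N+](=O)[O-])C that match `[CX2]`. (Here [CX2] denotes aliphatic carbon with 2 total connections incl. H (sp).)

2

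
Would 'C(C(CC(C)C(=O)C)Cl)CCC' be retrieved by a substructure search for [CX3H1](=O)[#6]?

The pattern [CX3H1](=O)[#6] describes an sp2 carbon with one H, double-bonded to O and single-bonded to carbon — an aldehyde.
The closest candidate here is an acetyl/ketone group (-C(=O)CH3), but the carbonyl carbon has H0 (two carbon neighbours), not H1. No other fragment satisfies the full query, so there is no match.

No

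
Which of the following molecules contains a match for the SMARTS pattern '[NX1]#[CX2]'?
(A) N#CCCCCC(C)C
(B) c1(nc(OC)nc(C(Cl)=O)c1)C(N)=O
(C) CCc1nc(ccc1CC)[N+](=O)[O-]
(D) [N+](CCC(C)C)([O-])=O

A

[NX1]#[CX2] describes a nitrogen triple-bonded to a two-connected carbon (a nitrile).
(A) contains a nitrile (-C#N), which satisfies every atom and bond constraint.
(B) has a primary amide (-C(=O)NH2) but the nitrogen is NX3, not NX1.
(C) has a nitro group (-[N+](=O)[O-]) but there is no C#N triple bond.
(D) has a nitro group (-[N+](=O)[O-]) but there is no C#N triple bond.
So the answer is (A).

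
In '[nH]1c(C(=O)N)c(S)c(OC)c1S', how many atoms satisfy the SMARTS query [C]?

Check the 12 heavy atoms by environment: 1× n (aromatic) → no; 4× c (aromatic) → no; 2× S → no; 2× O → no; 2× C → match; 1× N → no.
That gives 2 matching atoms.

2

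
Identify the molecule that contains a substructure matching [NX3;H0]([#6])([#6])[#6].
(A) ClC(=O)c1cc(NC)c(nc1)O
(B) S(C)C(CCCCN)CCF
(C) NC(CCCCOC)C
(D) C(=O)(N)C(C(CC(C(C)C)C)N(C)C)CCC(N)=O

D

[NX3;H0]([#6])([#6])[#6] describes a trivalent nitrogen with no H, bonded to three carbons (a tertiary amine).
(A) has an N-methylamino group (-NHCH3) but the nitrogen still has one H (H1), not H0.
(B) has a primary amino group (-NH2) but the nitrogen has H2, not H0 with three carbons.
(C) has a primary amino group (-NH2) but the nitrogen has H2, not H0 with three carbons.
(D) contains a dimethylamino group (-N(CH3)2), which satisfies every atom and bond constraint.
So the answer is (D).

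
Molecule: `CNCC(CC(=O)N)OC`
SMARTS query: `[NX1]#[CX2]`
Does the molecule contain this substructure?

The pattern [NX1]#[CX2] describes a nitrogen triple-bonded to a two-connected carbon — a nitrile.
The closest candidate here is a primary amide (-C(=O)NH2), but the nitrogen is NX3, not NX1. No other fragment satisfies the full query, so there is no match.

No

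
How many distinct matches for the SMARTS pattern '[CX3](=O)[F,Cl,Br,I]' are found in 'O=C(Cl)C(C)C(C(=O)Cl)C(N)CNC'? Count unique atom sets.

[CX3](=O)[F,Cl,Br,I] is the SMARTS for an acyl halide: a carbonyl carbon bonded to a halogen.
The molecule carries 2 separate instances of an acyl chloride (-C(=O)Cl) meeting every constraint; each maps to a distinct set of atoms, giving 2 matches.

2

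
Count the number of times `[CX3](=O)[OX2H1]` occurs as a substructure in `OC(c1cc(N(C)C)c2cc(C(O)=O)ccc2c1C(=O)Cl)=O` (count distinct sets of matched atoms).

[CX3](=O)[OX2H1] is the SMARTS for a carboxylic acid: an sp2 carbon double-bonded to O and single-bonded to an -OH oxygen.
The molecule carries 2 separate instances of a carboxylic acid group (-C(=O)OH) meeting every constraint; each maps to a distinct set of atoms, giving 2 matches.

2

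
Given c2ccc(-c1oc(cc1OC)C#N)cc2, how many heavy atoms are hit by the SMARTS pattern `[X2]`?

3

The query [X2] means: any atom with exactly two total connections (bonds + H).
Check the 15 heavy atoms by environment: 1× o (aromatic, X2) → match; 10× c (aromatic, X3) → no; 1× C (X2) → match; 1× N (X1) → no; 1× O (X2) → match; 1× C (X4) → no.
Summing the matching environments: 1 + 1 + 1 = 3 matching atoms.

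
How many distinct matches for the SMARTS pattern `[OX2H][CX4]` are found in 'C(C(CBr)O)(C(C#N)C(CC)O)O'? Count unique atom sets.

[OX2H][CX4] is the SMARTS for an aliphatic alcohol: a hydroxyl oxygen bound to an sp3 (X4) carbon.
The molecule carries 3 separate instances of a hydroxyl group (-OH) meeting every constraint; each maps to a distinct set of atoms, giving 3 matches.

3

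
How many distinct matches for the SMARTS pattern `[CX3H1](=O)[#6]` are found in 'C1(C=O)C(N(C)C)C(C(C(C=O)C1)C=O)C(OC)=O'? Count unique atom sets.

3

[CX3H1](=O)[#6] is the SMARTS for an aldehyde: an sp2 carbon with one H, double-bonded to O and single-bonded to carbon.
The molecule carries 3 separate instances of an aldehyde (-CHO) meeting every constraint; each maps to a distinct set of atoms, giving 3 matches.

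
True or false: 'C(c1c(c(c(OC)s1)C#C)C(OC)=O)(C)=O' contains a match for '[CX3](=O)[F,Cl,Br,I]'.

False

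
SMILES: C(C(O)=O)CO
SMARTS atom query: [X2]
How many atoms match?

Check the 6 heavy atoms by environment: 2× C (X4) → no; 2× O (X2) → match; 1× C (X3) → no; 1× O (X1) → no.
That gives 2 matching atoms.

2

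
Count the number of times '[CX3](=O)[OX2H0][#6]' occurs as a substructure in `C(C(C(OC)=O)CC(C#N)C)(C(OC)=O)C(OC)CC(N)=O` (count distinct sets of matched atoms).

2

[CX3](=O)[OX2H0][#6] is the SMARTS for an ester: a carbonyl carbon bonded to an oxygen that is itself bonded to carbon (no H on that O).
The molecule carries 2 separate instances of a methyl-ester group (-C(=O)OCH3) meeting every constraint; each maps to a distinct set of atoms, giving 2 matches.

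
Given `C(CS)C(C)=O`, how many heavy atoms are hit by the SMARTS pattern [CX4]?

3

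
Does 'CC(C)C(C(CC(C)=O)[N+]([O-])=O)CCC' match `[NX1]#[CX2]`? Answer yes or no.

No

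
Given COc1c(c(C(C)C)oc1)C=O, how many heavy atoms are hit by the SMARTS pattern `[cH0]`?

3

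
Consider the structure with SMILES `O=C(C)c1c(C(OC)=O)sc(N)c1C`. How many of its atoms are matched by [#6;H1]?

0

The query [#6;H1] means: any carbon bearing exactly one hydrogen.
Check the 14 heavy atoms by environment: 1× s (aromatic, H0) → no; 4× c (aromatic, H0) → no; 1× N (H2) → no; 3× C (H3) → no; 2× C (H0) → no; 3× O (H0) → no.
No environment satisfies the query, so 0 matching atoms.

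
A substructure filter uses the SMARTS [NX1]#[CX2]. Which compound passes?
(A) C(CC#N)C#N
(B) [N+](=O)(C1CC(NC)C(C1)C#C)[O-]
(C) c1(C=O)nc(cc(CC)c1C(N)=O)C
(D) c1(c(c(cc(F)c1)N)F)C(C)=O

A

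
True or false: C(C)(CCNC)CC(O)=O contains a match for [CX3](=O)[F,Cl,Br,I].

The pattern [CX3](=O)[F,Cl,Br,I] describes a carbonyl carbon bonded to a halogen — an acyl halide.
The closest candidate here is a carboxylic acid group (-C(=O)OH), but the carbonyl is bonded to -OH, not to a halogen. No other fragment satisfies the full query, so there is no match.

False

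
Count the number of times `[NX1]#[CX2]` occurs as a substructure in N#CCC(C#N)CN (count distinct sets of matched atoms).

[NX1]#[CX2] is the SMARTS for a nitrile: a nitrogen triple-bonded to a two-connected carbon.
The molecule carries 2 separate instances of a nitrile (-C#N) meeting every constraint; each maps to a distinct set of atoms, giving 2 matches.

2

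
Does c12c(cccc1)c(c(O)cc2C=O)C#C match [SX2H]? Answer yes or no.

No

The pattern [SX2H] describes an aliphatic sulfur with two connections, one being H — a thiol.
The closest candidate here is a hydroxyl group (-OH), but it is an -OH, not an -SH. No other fragment satisfies the full query, so there is no match.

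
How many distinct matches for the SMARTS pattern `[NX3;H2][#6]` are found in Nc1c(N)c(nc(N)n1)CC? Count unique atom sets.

3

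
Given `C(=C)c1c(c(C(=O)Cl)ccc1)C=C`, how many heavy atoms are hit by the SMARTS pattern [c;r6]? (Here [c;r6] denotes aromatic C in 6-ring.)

6

Check the 13 heavy atoms by environment: 6× c (aromatic, in 6-ring) → match; 5× C (acyclic) → no; 1× O (acyclic) → no; 1× Cl (acyclic) → no.
That gives 6 matching atoms.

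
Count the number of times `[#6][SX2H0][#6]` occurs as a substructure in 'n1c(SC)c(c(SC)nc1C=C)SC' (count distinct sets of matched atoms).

3

[#6][SX2H0][#6] is the SMARTS for a thioether: an aliphatic sulfur bridging two carbons with no H on the sulfur.
The molecule carries 3 separate instances of a methylthio ether (-SCH3) meeting every constraint; each maps to a distinct set of atoms, giving 3 matches.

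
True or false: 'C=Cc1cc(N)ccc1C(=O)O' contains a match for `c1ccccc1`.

True

The pattern c1ccccc1 describes six aromatic carbons in a ring — a benzene ring.
The required atom environment is present in the molecule, so the pattern matches.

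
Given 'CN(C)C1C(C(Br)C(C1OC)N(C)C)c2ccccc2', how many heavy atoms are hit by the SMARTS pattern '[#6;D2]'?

5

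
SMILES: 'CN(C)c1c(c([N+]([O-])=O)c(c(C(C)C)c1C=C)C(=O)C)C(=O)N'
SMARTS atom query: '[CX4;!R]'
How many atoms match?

The query [CX4;!R] means: aliphatic carbon with four total connections, not in a ring.
Check the 23 heavy atoms by environment: 6× c (aromatic, X3, in 6-ring) → no; 4× C (X3, acyclic) → no; 2× N (X3, acyclic) → no; 6× C (X4, acyclic) → match; 3× O (X1, acyclic) → no; 1× N (charge +1, X3, acyclic) → no; 1× O (charge -1, X1, acyclic) → no.
That gives 6 matching atoms.

6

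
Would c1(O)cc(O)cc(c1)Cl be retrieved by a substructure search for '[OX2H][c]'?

Yes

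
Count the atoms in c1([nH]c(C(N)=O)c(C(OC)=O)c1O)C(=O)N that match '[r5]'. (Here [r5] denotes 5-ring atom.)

5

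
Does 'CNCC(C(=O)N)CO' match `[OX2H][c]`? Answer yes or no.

No

The pattern [OX2H][c] describes a hydroxyl oxygen attached to an aromatic carbon — a phenol.
The closest candidate here is a hydroxyl group (-OH), but the -OH is on an aliphatic carbon, not an aromatic c. No other fragment satisfies the full query, so there is no match.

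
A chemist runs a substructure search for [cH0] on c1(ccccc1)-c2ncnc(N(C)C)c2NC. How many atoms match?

The query [cH0] means: aromatic carbon with no attached hydrogen (substituted or ring-fusion).
Check the 17 heavy atoms by environment: 2× n (aromatic, H0) → no; 6× c (aromatic, H1) → no; 4× c (aromatic, H0) → match; 1× N (H1) → no; 3× C (H3) → no; 1× N (H0) → no.
That gives 4 matching atoms.

4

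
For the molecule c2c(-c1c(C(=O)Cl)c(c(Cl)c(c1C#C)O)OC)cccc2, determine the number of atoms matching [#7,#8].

3

Check the 21 heavy atoms by environment: 12× c (aromatic) → no; 3× O → match; 4× C → no; 2× Cl → no.
That gives 3 matching atoms.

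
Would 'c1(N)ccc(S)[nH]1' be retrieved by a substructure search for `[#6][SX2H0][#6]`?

No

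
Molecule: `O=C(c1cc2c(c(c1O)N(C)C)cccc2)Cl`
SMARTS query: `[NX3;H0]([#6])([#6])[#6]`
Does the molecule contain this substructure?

The pattern [NX3;H0]([#6])([#6])[#6] describes a trivalent nitrogen with no H, bonded to three carbons — a tertiary amine.
The molecule carries a dimethylamino group (-N(CH3)2), whose atoms satisfy every constraint of the query, so the pattern matches.

Yes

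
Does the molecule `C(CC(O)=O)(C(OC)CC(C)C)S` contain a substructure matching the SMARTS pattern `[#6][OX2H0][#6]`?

Yes

The pattern [#6][OX2H0][#6] describes an aliphatic oxygen bridging two carbons with no H on the oxygen — an ether.
The molecule carries a methoxy ether (-OCH3), whose atoms satisfy every constraint of the query, so the pattern matches.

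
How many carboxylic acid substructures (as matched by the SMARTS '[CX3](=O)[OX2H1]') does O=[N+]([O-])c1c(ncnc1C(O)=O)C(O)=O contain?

[CX3](=O)[OX2H1] is the SMARTS for a carboxylic acid: an sp2 carbon double-bonded to O and single-bonded to an -OH oxygen.
The molecule carries 2 separate instances of a carboxylic acid group (-C(=O)OH) meeting every constraint; each maps to a distinct set of atoms, giving 2 matches.

2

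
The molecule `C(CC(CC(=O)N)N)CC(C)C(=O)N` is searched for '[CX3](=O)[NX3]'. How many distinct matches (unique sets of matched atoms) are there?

[CX3](=O)[NX3] is the SMARTS for an amide: a carbonyl carbon bonded to a trivalent nitrogen.
The molecule carries 2 separate instances of a primary amide (-C(=O)NH2) meeting every constraint; each maps to a distinct set of atoms, giving 2 matches.

2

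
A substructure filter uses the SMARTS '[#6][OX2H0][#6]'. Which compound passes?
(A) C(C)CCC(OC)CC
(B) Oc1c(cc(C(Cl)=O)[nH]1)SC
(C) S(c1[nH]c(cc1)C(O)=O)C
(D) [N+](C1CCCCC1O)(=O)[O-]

[#6][OX2H0][#6] describes an aliphatic oxygen bridging two carbons with no H on the oxygen (an ether).
(A) contains a methoxy ether (-OCH3), which satisfies every atom and bond constraint.
(B) has a hydroxyl group (-OH) but the oxygen has H1, not H0 bridging two carbons.
(C) has a carboxylic acid group (-C(=O)OH) but the -OH oxygen has H1; the =O is OX1, not OX2.
(D) has a hydroxyl group (-OH) but the oxygen has H1, not H0 bridging two carbons.
So the answer is (A).

A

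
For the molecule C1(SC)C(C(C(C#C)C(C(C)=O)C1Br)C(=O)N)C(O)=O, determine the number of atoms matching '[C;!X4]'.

5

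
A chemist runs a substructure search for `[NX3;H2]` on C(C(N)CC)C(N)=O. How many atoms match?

The query [NX3;H2] means: aliphatic N with 3 total connections, two of them H — an -NH2 nitrogen (amine or amide).
Check the 8 heavy atoms by environment: 2× C (H2, X4) → no; 1× C (H1, X4) → no; 1× C (H3, X4) → no; 2× N (H2, X3) → match; 1× C (H0, X3) → no; 1× O (H0, X1) → no.
That gives 2 matching atoms.

2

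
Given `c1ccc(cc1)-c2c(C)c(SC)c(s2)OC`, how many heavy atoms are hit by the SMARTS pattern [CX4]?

The query [CX4] means: C with X4: aliphatic carbon with exactly 4 total connections (bonds + H).
Check the 16 heavy atoms by environment: 1× s (aromatic, X2) → no; 10× c (aromatic, X3) → no; 1× S (X2) → no; 3× C (X4) → match; 1× O (X2) → no.
That gives 3 matching atoms.

3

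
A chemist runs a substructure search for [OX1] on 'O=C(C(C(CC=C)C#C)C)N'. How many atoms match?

1

The query [OX1] means: aliphatic oxygen with one total connection — typically a carbonyl =O or an oxide.
Check the 11 heavy atoms by environment: 4× C (X4) → no; 3× C (X3) → no; 1× O (X1) → match; 1× N (X3) → no; 2× C (X2) → no.
That gives 1 matching atom.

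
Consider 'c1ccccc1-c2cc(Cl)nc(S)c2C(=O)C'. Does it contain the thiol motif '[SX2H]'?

The pattern [SX2H] describes an aliphatic sulfur with two connections, one being H — a thiol.
The molecule carries a thiol (-SH), whose atoms satisfy every constraint of the query, so the pattern matches.

Yes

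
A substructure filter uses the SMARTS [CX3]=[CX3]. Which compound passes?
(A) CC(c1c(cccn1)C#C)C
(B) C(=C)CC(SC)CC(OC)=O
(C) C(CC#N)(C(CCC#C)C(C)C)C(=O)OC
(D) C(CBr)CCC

B

[CX3]=[CX3] describes a non-aromatic C=C double bond between two sp2 carbons (an alkene).
(A) has an ethynyl group (-C#CH) but the C-C bond is a triple bond, not a double bond.
(B) contains a vinyl group (-CH=CH2), which satisfies every atom and bond constraint.
(C) has an ethynyl group (-C#CH) but the C-C bond is a triple bond, not a double bond.
(D) has an ethyl group (-CH2CH3) but its C-C bond is a single bond between CX4 carbons, not CX3=CX3.
So the answer is (B).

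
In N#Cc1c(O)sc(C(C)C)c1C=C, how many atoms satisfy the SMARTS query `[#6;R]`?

4

The query [#6;R] means: carbon that is part of a ring.
Check the 13 heavy atoms by environment: 1× s (aromatic, in 5-ring) → no; 4× c (aromatic, in 5-ring) → match; 6× C (acyclic) → no; 1× N (acyclic) → no; 1× O (acyclic) → no.
That gives 4 matching atoms.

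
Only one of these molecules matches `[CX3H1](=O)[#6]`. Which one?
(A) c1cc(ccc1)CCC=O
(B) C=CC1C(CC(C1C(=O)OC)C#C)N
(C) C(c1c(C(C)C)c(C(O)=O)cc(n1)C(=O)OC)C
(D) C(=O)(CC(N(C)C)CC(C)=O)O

[CX3H1](=O)[#6] describes an sp2 carbon with one H, double-bonded to O and single-bonded to carbon (an aldehyde).
(A) contains an aldehyde (-CHO), which satisfies every atom and bond constraint.
(B) has a methyl-ester group (-C(=O)OCH3) but the carbonyl carbon has H0, not H1.
(C) has a carboxylic acid group (-C(=O)OH) but the carbonyl carbon has H0 and is bonded to O, not H1.
(D) has an acetyl/ketone group (-C(=O)CH3) but the carbonyl carbon has H0 (two carbon neighbours), not H1.
So the answer is (A).

A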